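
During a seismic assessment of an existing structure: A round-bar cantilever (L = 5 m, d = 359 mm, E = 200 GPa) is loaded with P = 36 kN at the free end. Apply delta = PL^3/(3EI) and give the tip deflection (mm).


I = pi * d^4 / 64 = pi * 359^4 / 64 = 815356791.54 mm^4
L = 5000.0 mm, P = 36000.0 N, E = 200000.0 MPa
delta = P * L^3 / (3 * E * I)
= 36000.0 * 5000.0^3 / (3 * 200000.0 * 815356791.54)
= 9.1984 mm

9.1984 mm


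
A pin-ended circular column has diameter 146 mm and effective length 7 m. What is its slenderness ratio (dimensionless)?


Radius of gyration r = d / 4 = 146 / 4 = 36.5 mm
L_eff = 7000.0 mm
Slenderness ratio = L / r = 7000.0 / 36.5 = 191.78 (dimensionless)

191.78 (dimensionless)


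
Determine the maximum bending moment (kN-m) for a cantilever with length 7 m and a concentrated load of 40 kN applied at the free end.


For a cantilever with a point load at the free end:
M_max = P * L = 40 * 7 = 280 kN-m

280 kN-m


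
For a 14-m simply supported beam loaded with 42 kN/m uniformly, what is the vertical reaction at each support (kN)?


Total load = w * L = 42 * 14 = 588 kN
By symmetry, each reaction R = total / 2 = 588 / 2 = 294.0 kN

294.0 kN


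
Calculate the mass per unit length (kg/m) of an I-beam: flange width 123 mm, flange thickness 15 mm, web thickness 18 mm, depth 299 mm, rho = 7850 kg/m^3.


A_flanges = 2 * 123 * 15 = 3690 mm^2
A_web = (299 - 2 * 15) * 18 = 4842 mm^2
A_total = 3690 + 4842 = 8532 mm^2 = 0.008532 m^2
Weight = rho * A = 7850 * 0.008532 = 66.9762 kg/m

66.9762 kg/m


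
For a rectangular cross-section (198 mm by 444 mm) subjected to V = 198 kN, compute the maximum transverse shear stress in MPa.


A = b * h = 198 * 444 = 87912 mm^2
V = 198 kN = 198000.0 N
tau_max = 1.5 * V / A = 1.5 * 198000.0 / 87912
= 3.3784 MPa

3.3784 MPa


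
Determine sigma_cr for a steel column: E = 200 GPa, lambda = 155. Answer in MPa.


sigma_cr = pi^2 * E / lambda^2
= 9.8696 * 200000.0 / 155^2
= 9.8696 * 200000.0 / 24025
= 82.1611 MPa

82.1611 MPa


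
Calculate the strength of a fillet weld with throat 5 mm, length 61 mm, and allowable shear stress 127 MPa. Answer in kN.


Strength = throat * length * allowable stress
= 5 * 61 * 127 N
= 38735 N
= 38.73 kN

38.73 kN


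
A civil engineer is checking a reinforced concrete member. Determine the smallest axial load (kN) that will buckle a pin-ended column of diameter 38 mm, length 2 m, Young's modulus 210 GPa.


I = pi * d^4 / 64 = 102353.87 mm^4
L = 2000.0 mm
P_cr = pi^2 * E * I / L^2
= 9.8696 * 210000.0 * 102353.87 / 2000.0^2
= 53035.09 N = 53.0351 kN

53.0351 kN


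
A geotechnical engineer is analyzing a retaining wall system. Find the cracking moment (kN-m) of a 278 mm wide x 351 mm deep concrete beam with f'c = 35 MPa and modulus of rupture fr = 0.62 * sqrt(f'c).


fr = 0.62 * sqrt(35) = 0.62 * 5.9161 = 3.668 MPa
I = 278 * 351^3 / 12 = 1001808931.5 mm^4
y_t = 175.5 mm
M_cr = fr * I / y_t = 3.668 * 1001808931.5 / 175.5 N-mm
= 20.9379 kN-m

20.9379 kN-m


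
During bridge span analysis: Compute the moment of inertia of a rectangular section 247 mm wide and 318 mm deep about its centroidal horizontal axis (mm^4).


I = b * h^3 / 12
= 247 * 318^3 / 12
= 247 * 32157432 / 12
= 661907142.0 mm^4

661907142.0 mm^4


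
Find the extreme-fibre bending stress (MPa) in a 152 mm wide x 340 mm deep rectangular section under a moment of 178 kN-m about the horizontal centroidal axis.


I = b * h^3 / 12 = 152 * 340^3 / 12 = 497850666.67 mm^4
y = h / 2 = 340 / 2 = 170.0 mm
M = 178 kN-m = 178000000.0 N-mm
sigma = M * y / I = 178000000.0 * 170.0 / 497850666.67
= 60.78 MPa

60.78 MPa


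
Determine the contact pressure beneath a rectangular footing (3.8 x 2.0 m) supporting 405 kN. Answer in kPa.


A = 3.8 * 2.0 = 7.6 m^2
q = P / A = 405 / 7.6
= 53.2895 kPa

53.2895 kPa


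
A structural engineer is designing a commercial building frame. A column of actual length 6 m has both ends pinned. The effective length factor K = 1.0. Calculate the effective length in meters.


L_eff = K * L
= 1.0 * 6
= 6.0 m

6.0 m


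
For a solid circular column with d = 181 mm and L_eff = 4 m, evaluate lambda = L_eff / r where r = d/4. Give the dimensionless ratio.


Radius of gyration r = d / 4 = 181 / 4 = 45.25 mm
L_eff = 4000.0 mm
Slenderness ratio = L / r = 4000.0 / 45.25 = 88.4 (dimensionless)

88.4 (dimensionless)


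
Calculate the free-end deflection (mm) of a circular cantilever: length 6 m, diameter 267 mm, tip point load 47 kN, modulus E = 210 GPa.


I = pi * d^4 / 64 = pi * 267^4 / 64 = 249468056.8 mm^4
L = 6000.0 mm, P = 47000.0 N, E = 210000.0 MPa
delta = P * L^3 / (3 * E * I)
= 47000.0 * 6000.0^3 / (3 * 210000.0 * 249468056.8)
= 64.5946 mm

64.5946 mm


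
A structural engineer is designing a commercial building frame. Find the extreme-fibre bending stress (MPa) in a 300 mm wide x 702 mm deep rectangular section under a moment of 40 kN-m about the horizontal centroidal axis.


I = b * h^3 / 12 = 300 * 702^3 / 12 = 8648710200.0 mm^4
y = h / 2 = 702 / 2 = 351.0 mm
M = 40 kN-m = 40000000.0 N-mm
sigma = M * y / I = 40000000.0 * 351.0 / 8648710200.0
= 1.62 MPa

1.62 MPa


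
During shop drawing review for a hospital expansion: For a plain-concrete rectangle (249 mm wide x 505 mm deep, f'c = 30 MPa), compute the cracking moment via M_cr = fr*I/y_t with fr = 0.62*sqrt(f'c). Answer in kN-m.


fr = 0.62 * sqrt(30) = 0.62 * 5.4772 = 3.3959 MPa
I = 249 * 505^3 / 12 = 2672343218.75 mm^4
y_t = 252.5 mm
M_cr = fr * I / y_t = 3.3959 * 2672343218.75 / 252.5 N-mm
= 35.9404 kN-m

35.9404 kN-m


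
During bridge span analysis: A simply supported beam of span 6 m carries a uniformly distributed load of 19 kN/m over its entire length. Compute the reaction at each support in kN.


Total load = w * L = 19 * 6 = 114 kN
By symmetry, each reaction R = total / 2 = 114 / 2 = 57.0 kN

57.0 kN


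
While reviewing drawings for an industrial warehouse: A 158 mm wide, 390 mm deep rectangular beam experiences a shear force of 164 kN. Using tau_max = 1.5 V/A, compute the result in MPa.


A = b * h = 158 * 390 = 61620 mm^2
V = 164 kN = 164000.0 N
tau_max = 1.5 * V / A = 1.5 * 164000.0 / 61620
= 3.9922 MPa

3.9922 MPa


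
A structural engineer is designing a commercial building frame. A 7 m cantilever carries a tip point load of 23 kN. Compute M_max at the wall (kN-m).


For a cantilever with a point load at the free end:
M_max = P * L = 23 * 7 = 161 kN-m

161 kN-m


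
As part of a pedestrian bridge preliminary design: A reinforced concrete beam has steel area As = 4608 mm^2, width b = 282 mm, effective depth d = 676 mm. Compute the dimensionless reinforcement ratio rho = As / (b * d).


rho = As / (b * d)
= 4608 / (282 * 676)
= 4608 / 190632
= 0.024172 (dimensionless)

0.024172 (dimensionless)


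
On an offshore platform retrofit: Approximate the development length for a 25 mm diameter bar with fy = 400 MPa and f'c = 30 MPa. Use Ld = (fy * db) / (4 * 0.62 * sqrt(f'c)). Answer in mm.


Ld = (fy * db) / (4 * 0.62 * sqrt(f'c))
= (400 * 25) / (4 * 0.62 * sqrt(30))
= 10000 / 13.5835
= 736.19 mm

736.19 mm


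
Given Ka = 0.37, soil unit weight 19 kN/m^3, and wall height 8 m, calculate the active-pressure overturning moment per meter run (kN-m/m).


Pa = 0.5 * Ka * gamma * H^2
= 0.5 * 0.37 * 19 * 8^2
= 224.96 kN/m
Arm = H / 3 = 8 / 3 = 2.6667 m
Mo = Pa * arm = Pa * H / 3 = 224.96 * 8 / 3 = 599.8933 kN-m/m

599.8933 kN-m/m


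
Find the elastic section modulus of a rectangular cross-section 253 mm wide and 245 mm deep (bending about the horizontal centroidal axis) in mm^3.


S = b * h^2 / 6
= 253 * 245^2 / 6
= 253 * 60025 / 6
= 2531054.17 mm^3

2531054.17 mm^3


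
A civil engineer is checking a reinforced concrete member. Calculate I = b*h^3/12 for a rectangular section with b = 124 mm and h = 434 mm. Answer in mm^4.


I = b * h^3 / 12
= 124 * 434^3 / 12
= 124 * 81746504 / 12
= 844713874.67 mm^4

844713874.67 mm^4


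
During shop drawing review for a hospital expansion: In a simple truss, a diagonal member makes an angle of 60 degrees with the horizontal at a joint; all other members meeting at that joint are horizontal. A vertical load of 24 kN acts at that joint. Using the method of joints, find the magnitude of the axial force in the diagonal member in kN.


At the joint, only the diagonal has a vertical component, so vertical equilibrium gives:
F * sin(60) = 24
F = 24 / sin(60)
= 24 / 0.866025
= 27.71 kN

27.71 kN


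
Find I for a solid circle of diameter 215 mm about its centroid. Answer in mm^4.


r = d / 2 = 215 / 2 = 107.5 mm
I = pi * r^4 / 4 = pi * 107.5^4 / 4
= 104887501.03 mm^4

104887501.03 mm^4


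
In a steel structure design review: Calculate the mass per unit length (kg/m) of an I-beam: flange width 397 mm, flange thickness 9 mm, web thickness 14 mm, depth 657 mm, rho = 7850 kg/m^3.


A_flanges = 2 * 397 * 9 = 7146 mm^2
A_web = (657 - 2 * 9) * 14 = 8946 mm^2
A_total = 7146 + 8946 = 16092 mm^2 = 0.016092 m^2
Weight = rho * A = 7850 * 0.016092 = 126.3222 kg/m

126.3222 kg/m


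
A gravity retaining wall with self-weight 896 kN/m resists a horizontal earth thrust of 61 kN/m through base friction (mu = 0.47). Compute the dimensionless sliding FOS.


Resisting force = mu * W = 0.47 * 896 = 421.12 kN/m
FOS = Resisting / Driving = 421.12 / 61
= 6.9036 (dimensionless)

6.9036 (dimensionless)


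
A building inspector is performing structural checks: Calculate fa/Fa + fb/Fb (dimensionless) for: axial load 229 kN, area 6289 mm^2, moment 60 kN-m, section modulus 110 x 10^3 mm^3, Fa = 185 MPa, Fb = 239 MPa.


f_a = P / A = 229000.0 / 6289 = 36.4128 MPa
f_b = M / S = 60000000.0 / 110000.0 = 545.4545 MPa
Ratio = f_a / Fa + f_b / Fb
= 36.4128 / 185 + 545.4545 / 239
= 2.4791 (dimensionless)

2.4791 (dimensionless)


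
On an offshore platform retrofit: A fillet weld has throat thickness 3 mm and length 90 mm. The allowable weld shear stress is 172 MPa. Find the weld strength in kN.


Strength = throat * length * allowable stress
= 3 * 90 * 172 N
= 46440 N
= 46.44 kN

46.44 kN


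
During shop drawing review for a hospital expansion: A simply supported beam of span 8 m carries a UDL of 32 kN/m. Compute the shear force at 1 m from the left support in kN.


R_A = w * L / 2 = 32 * 8 / 2 = 128.0 kN
V(x) = R_A - w * x = 128.0 - 32 * 1
= 96.0 kN

96.0 kN


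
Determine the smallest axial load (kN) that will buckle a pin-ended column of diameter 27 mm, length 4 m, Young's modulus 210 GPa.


I = pi * d^4 / 64 = 26087.05 mm^4
L = 4000.0 mm
P_cr = pi^2 * E * I / L^2
= 9.8696 * 210000.0 * 26087.05 / 4000.0^2
= 3379.28 N = 3.3793 kN

3.3793 kN


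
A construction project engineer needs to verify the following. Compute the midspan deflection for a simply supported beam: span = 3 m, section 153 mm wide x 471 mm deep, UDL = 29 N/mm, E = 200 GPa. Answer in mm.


I = 153 * 471^3 / 12 = 1332210665.25 mm^4
L = 3000.0 mm, w = 29 N/mm, E = 200000.0 MPa
delta = 5 * w * L^4 / (384 * E * I)
= 5 * 29 * 3000.0^4 / (384 * 200000.0 * 1332210665.25)
= 0.1148 mm

0.1148 mm


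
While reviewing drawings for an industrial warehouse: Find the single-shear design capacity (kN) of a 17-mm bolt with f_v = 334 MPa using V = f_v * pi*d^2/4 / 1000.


A = pi * d^2 / 4 = pi * 17^2 / 4 = 226.9801 mm^2
V = f_v * A / 1000 = 334 * 226.9801 / 1000
= 75.8113 kN

75.8113 kN


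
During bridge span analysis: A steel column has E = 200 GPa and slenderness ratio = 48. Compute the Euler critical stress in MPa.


sigma_cr = pi^2 * E / lambda^2
= 9.8696 * 200000.0 / 48^2
= 9.8696 * 200000.0 / 2304
= 856.7365 MPa

856.7365 MPa


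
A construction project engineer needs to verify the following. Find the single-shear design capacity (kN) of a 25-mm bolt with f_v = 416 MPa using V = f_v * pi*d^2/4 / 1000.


A = pi * d^2 / 4 = pi * 25^2 / 4 = 490.8739 mm^2
V = f_v * A / 1000 = 416 * 490.8739 / 1000
= 204.2035 kN

204.2035 kN


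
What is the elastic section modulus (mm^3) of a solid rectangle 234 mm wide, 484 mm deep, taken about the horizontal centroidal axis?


S = b * h^2 / 6
= 234 * 484^2 / 6
= 234 * 234256 / 6
= 9135984.0 mm^3

9135984.0 mm^3


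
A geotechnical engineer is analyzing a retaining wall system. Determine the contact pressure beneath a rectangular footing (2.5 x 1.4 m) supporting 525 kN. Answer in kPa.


A = 2.5 * 1.4 = 3.5 m^2
q = P / A = 525 / 3.5
= 150.0 kPa

150.0 kPa


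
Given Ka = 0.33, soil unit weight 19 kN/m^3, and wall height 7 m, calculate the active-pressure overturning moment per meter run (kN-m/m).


Pa = 0.5 * Ka * gamma * H^2
= 0.5 * 0.33 * 19 * 7^2
= 153.615 kN/m
Arm = H / 3 = 7 / 3 = 2.3333 m
Mo = Pa * arm = Pa * H / 3 = 153.615 * 7 / 3 = 358.435 kN-m/m

358.435 kN-m/m


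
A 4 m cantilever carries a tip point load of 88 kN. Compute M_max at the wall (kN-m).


For a cantilever with a point load at the free end:
M_max = P * L = 88 * 4 = 352 kN-m

352 kN-m


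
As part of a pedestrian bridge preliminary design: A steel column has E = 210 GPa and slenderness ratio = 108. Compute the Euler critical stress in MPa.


sigma_cr = pi^2 * E / lambda^2
= 9.8696 * 210000.0 / 108^2
= 9.8696 * 210000.0 / 11664
= 177.6935 MPa

177.6935 MPa


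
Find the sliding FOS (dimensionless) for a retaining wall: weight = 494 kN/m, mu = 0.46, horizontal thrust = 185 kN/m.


Resisting force = mu * W = 0.46 * 494 = 227.24 kN/m
FOS = Resisting / Driving = 227.24 / 185
= 1.2283 (dimensionless)

1.2283 (dimensionless)


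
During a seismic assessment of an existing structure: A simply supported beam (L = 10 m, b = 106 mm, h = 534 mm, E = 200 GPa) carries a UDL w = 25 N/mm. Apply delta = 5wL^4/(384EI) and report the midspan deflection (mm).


I = 106 * 534^3 / 12 = 1345080852.0 mm^4
L = 10000.0 mm, w = 25 N/mm, E = 200000.0 MPa
delta = 5 * w * L^4 / (384 * E * I)
= 5 * 25 * 10000.0^4 / (384 * 200000.0 * 1345080852.0)
= 12.1004 mm

12.1004 mm


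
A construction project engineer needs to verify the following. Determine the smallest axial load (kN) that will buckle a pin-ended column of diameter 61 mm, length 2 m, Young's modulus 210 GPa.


I = pi * d^4 / 64 = 679656.13 mm^4
L = 2000.0 mm
P_cr = pi^2 * E * I / L^2
= 9.8696 * 210000.0 * 679656.13 / 2000.0^2
= 352166.7 N = 352.1667 kN

352.1667 kN


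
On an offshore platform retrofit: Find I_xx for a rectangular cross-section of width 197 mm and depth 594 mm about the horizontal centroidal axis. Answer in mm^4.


I = b * h^3 / 12
= 197 * 594^3 / 12
= 197 * 209584584 / 12
= 3440680254.0 mm^4

3440680254.0 mm^4


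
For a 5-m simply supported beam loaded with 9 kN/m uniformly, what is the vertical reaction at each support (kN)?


Total load = w * L = 9 * 5 = 45 kN
By symmetry, each reaction R = total / 2 = 45 / 2 = 22.5 kN

22.5 kN


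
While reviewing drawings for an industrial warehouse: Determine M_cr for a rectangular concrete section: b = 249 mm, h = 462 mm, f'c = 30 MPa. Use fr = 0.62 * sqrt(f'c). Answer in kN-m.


fr = 0.62 * sqrt(30) = 0.62 * 5.4772 = 3.3959 MPa
I = 249 * 462^3 / 12 = 2046180906.0 mm^4
y_t = 231.0 mm
M_cr = fr * I / y_t = 3.3959 * 2046180906.0 / 231.0 N-mm
= 30.0805 kN-m

30.0805 kN-m


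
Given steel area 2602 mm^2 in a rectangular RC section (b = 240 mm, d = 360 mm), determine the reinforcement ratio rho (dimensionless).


rho = As / (b * d)
= 2602 / (240 * 360)
= 2602 / 86400
= 0.030116 (dimensionless)

0.030116 (dimensionless)


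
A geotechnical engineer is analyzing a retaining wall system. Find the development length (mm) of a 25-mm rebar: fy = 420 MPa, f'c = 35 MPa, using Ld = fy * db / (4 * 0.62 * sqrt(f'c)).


Ld = (fy * db) / (4 * 0.62 * sqrt(f'c))
= (420 * 25) / (4 * 0.62 * sqrt(35))
= 10500 / 14.6719
= 715.65 mm

715.65 mm


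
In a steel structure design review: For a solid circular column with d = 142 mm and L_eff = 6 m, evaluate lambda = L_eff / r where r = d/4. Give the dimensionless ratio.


Radius of gyration r = d / 4 = 142 / 4 = 35.5 mm
L_eff = 6000.0 mm
Slenderness ratio = L / r = 6000.0 / 35.5 = 169.01 (dimensionless)

169.01 (dimensionless)


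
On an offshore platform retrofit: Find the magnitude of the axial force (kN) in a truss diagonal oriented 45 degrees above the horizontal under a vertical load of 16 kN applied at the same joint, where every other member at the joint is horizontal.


At the joint, only the diagonal has a vertical component, so vertical equilibrium gives:
F * sin(45) = 16
F = 16 / sin(45)
= 16 / 0.707107
= 22.63 kN

22.63 kN


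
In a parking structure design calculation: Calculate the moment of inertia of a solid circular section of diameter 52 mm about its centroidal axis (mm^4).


r = d / 2 = 52 / 2 = 26.0 mm
I = pi * r^4 / 4 = pi * 26.0^4 / 4
= 358908.11 mm^4

358908.11 mm^4


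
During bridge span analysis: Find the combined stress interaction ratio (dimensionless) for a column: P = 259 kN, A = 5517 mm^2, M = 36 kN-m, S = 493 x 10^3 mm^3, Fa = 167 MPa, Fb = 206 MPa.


f_a = P / A = 259000.0 / 5517 = 46.9458 MPa
f_b = M / S = 36000000.0 / 493000.0 = 73.0223 MPa
Ratio = f_a / Fa + f_b / Fb
= 46.9458 / 167 + 73.0223 / 206
= 0.6356 (dimensionless)

0.6356 (dimensionless)


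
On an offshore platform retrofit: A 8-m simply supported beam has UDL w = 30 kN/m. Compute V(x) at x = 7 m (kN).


R_A = w * L / 2 = 30 * 8 / 2 = 120.0 kN
V(x) = R_A - w * x = 120.0 - 30 * 7
= -90.0 kN

-90.0 kN


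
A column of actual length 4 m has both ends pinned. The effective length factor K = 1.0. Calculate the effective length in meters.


L_eff = K * L
= 1.0 * 4
= 4.0 m

4.0 m


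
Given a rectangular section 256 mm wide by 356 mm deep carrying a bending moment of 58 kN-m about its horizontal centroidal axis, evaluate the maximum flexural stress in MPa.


I = b * h^3 / 12 = 256 * 356^3 / 12 = 962517674.67 mm^4
y = h / 2 = 356 / 2 = 178.0 mm
M = 58 kN-m = 58000000.0 N-mm
sigma = M * y / I = 58000000.0 * 178.0 / 962517674.67
= 10.73 MPa

10.73 MPa


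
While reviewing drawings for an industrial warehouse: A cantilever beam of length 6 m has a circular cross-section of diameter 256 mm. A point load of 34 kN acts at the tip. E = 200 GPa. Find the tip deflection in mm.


I = pi * d^4 / 64 = pi * 256^4 / 64 = 210828714.13 mm^4
L = 6000.0 mm, P = 34000.0 N, E = 200000.0 MPa
delta = P * L^3 / (3 * E * I)
= 34000.0 * 6000.0^3 / (3 * 200000.0 * 210828714.13)
= 58.0566 mm

58.0566 mm


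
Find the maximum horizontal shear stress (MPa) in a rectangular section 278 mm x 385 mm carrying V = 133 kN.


A = b * h = 278 * 385 = 107030 mm^2
V = 133 kN = 133000.0 N
tau_max = 1.5 * V / A = 1.5 * 133000.0 / 107030
= 1.864 MPa

1.864 MPa


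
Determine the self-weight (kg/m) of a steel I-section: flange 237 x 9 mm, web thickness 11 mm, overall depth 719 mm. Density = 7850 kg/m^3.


A_flanges = 2 * 237 * 9 = 4266 mm^2
A_web = (719 - 2 * 9) * 11 = 7711 mm^2
A_total = 4266 + 7711 = 11977 mm^2 = 0.011977 m^2
Weight = rho * A = 7850 * 0.011977 = 94.0195 kg/m

94.0195 kg/m


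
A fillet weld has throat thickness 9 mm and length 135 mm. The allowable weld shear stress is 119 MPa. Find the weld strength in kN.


Strength = throat * length * allowable stress
= 9 * 135 * 119 N
= 144585 N
= 144.59 kN

144.59 kN


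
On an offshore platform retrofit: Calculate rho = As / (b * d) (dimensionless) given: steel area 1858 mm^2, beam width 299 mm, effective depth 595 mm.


rho = As / (b * d)
= 1858 / (299 * 595)
= 1858 / 177905
= 0.010444 (dimensionless)

0.010444 (dimensionless)


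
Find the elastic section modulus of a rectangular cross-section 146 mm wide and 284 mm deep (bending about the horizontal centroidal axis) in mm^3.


S = b * h^2 / 6
= 146 * 284^2 / 6
= 146 * 80656 / 6
= 1962629.33 mm^3

1962629.33 mm^3


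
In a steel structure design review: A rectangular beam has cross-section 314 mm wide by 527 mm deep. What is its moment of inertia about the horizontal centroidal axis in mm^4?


I = b * h^3 / 12
= 314 * 527^3 / 12
= 314 * 146363183 / 12
= 3829836621.83 mm^4

3829836621.83 mm^4


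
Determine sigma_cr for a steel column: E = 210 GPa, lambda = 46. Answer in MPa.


sigma_cr = pi^2 * E / lambda^2
= 9.8696 * 210000.0 / 46^2
= 9.8696 * 210000.0 / 2116
= 979.4976 MPa

979.4976 MPa


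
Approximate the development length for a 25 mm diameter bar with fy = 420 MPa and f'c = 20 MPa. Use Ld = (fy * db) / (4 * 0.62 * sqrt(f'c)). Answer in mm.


Ld = (fy * db) / (4 * 0.62 * sqrt(f'c))
= (420 * 25) / (4 * 0.62 * sqrt(20))
= 10500 / 11.0909
= 946.72 mm

946.72 mm


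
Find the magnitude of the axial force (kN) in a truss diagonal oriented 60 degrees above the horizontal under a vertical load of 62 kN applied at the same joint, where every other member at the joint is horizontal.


At the joint, only the diagonal has a vertical component, so vertical equilibrium gives:
F * sin(60) = 62
F = 62 / sin(60)
= 62 / 0.866025
= 71.59 kN

71.59 kN


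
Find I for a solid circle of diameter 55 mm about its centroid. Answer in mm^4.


r = d / 2 = 55 / 2 = 27.5 mm
I = pi * r^4 / 4 = pi * 27.5^4 / 4
= 449180.25 mm^4

449180.25 mm^4


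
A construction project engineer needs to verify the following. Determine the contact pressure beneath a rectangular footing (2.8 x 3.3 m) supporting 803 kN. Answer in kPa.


A = 2.8 * 3.3 = 9.24 m^2
q = P / A = 803 / 9.24
= 86.9048 kPa

86.9048 kPa


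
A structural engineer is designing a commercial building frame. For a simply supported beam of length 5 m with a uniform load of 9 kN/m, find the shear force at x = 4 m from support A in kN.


R_A = w * L / 2 = 9 * 5 / 2 = 22.5 kN
V(x) = R_A - w * x = 22.5 - 9 * 4
= -13.5 kN

-13.5 kN


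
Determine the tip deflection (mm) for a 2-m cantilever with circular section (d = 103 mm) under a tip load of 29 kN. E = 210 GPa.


I = pi * d^4 / 64 = pi * 103^4 / 64 = 5524828.45 mm^4
L = 2000.0 mm, P = 29000.0 N, E = 210000.0 MPa
delta = P * L^3 / (3 * E * I)
= 29000.0 * 2000.0^3 / (3 * 210000.0 * 5524828.45)
= 66.6544 mm

66.6544 mm


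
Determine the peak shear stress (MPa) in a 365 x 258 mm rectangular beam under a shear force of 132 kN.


A = b * h = 365 * 258 = 94170 mm^2
V = 132 kN = 132000.0 N
tau_max = 1.5 * V / A = 1.5 * 132000.0 / 94170
= 2.1026 MPa

2.1026 MPa


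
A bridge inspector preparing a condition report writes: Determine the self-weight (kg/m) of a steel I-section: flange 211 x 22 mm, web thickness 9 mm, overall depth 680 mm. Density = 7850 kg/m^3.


A_flanges = 2 * 211 * 22 = 9284 mm^2
A_web = (680 - 2 * 22) * 9 = 5724 mm^2
A_total = 9284 + 5724 = 15008 mm^2 = 0.015008 m^2
Weight = rho * A = 7850 * 0.015008 = 117.8128 kg/m

117.8128 kg/m


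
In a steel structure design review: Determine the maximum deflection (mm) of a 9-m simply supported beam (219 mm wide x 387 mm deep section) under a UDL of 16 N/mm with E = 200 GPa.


I = 219 * 387^3 / 12 = 1057781004.75 mm^4
L = 9000.0 mm, w = 16 N/mm, E = 200000.0 MPa
delta = 5 * w * L^4 / (384 * E * I)
= 5 * 16 * 9000.0^4 / (384 * 200000.0 * 1057781004.75)
= 6.461 mm

6.461 mm


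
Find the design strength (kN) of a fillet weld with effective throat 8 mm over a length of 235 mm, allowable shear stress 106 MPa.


Strength = throat * length * allowable stress
= 8 * 235 * 106 N
= 199280 N
= 199.28 kN

199.28 kN


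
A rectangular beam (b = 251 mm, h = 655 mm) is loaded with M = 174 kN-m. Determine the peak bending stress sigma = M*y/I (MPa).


I = b * h^3 / 12 = 251 * 655^3 / 12 = 5877821260.42 mm^4
y = h / 2 = 655 / 2 = 327.5 mm
M = 174 kN-m = 174000000.0 N-mm
sigma = M * y / I = 174000000.0 * 327.5 / 5877821260.42
= 9.69 MPa

9.69 MPa


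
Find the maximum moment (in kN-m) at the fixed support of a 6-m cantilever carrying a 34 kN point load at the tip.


For a cantilever with a point load at the free end:
M_max = P * L = 34 * 6 = 204 kN-m

204 kN-m


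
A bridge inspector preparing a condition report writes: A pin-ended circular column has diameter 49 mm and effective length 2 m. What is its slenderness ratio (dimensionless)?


Radius of gyration r = d / 4 = 49 / 4 = 12.25 mm
L_eff = 2000.0 mm
Slenderness ratio = L / r = 2000.0 / 12.25 = 163.27 (dimensionless)

163.27 (dimensionless)


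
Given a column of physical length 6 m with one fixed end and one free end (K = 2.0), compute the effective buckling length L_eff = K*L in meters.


L_eff = K * L
= 2.0 * 6
= 12.0 m

12.0 m


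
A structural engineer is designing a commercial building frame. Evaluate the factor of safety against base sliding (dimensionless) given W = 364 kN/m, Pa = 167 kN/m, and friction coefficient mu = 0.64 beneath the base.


Resisting force = mu * W = 0.64 * 364 = 232.96 kN/m
FOS = Resisting / Driving = 232.96 / 167
= 1.395 (dimensionless)

1.395 (dimensionless)


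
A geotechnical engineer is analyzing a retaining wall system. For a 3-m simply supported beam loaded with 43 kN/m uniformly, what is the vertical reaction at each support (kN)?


Total load = w * L = 43 * 3 = 129 kN
By symmetry, each reaction R = total / 2 = 129 / 2 = 64.5 kN

64.5 kN


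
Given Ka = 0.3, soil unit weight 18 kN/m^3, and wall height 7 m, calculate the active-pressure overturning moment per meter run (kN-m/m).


Pa = 0.5 * Ka * gamma * H^2
= 0.5 * 0.3 * 18 * 7^2
= 132.3 kN/m
Arm = H / 3 = 7 / 3 = 2.3333 m
Mo = Pa * arm = Pa * H / 3 = 132.3 * 7 / 3 = 308.7 kN-m/m

308.7 kN-m/m


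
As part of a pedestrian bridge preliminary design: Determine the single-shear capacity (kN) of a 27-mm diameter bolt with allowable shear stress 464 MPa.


A = pi * d^2 / 4 = pi * 27^2 / 4 = 572.5553 mm^2
V = f_v * A / 1000 = 464 * 572.5553 / 1000
= 265.6656 kN

265.6656 kN


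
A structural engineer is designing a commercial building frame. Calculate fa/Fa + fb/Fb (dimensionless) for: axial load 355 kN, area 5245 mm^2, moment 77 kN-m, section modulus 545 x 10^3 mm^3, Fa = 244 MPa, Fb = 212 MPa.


f_a = P / A = 355000.0 / 5245 = 67.6835 MPa
f_b = M / S = 77000000.0 / 545000.0 = 141.2844 MPa
Ratio = f_a / Fa + f_b / Fb
= 67.6835 / 244 + 141.2844 / 212
= 0.9438 (dimensionless)

0.9438 (dimensionless)


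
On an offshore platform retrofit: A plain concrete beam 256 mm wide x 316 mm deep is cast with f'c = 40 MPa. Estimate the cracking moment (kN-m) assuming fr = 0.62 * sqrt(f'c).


fr = 0.62 * sqrt(40) = 0.62 * 6.3246 = 3.9212 MPa
I = 256 * 316^3 / 12 = 673162581.33 mm^4
y_t = 158.0 mm
M_cr = fr * I / y_t = 3.9212 * 673162581.33 / 158.0 N-mm
= 16.7065 kN-m

16.7065 kN-m


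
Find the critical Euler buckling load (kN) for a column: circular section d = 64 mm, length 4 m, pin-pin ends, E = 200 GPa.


I = pi * d^4 / 64 = 823549.66 mm^4
L = 4000.0 mm
P_cr = pi^2 * E * I / L^2
= 9.8696 * 200000.0 * 823549.66 / 4000.0^2
= 101601.37 N = 101.6014 kN

101.6014 kN


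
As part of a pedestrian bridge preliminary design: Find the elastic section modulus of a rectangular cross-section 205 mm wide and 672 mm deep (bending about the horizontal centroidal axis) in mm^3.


S = b * h^2 / 6
= 205 * 672^2 / 6
= 205 * 451584 / 6
= 15429120.0 mm^3

15429120.0 mm^3


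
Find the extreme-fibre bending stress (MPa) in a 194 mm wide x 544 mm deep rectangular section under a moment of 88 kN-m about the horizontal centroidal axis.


I = b * h^3 / 12 = 194 * 544^3 / 12 = 2602658474.67 mm^4
y = h / 2 = 544 / 2 = 272.0 mm
M = 88 kN-m = 88000000.0 N-mm
sigma = M * y / I = 88000000.0 * 272.0 / 2602658474.67
= 9.2 MPa

9.2 MPa


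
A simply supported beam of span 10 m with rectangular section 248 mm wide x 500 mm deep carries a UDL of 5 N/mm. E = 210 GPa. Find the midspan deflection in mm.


I = 248 * 500^3 / 12 = 2583333333.33 mm^4
L = 10000.0 mm, w = 5 N/mm, E = 210000.0 MPa
delta = 5 * w * L^4 / (384 * E * I)
= 5 * 5 * 10000.0^4 / (384 * 210000.0 * 2583333333.33)
= 1.2001 mm

1.2001 mm


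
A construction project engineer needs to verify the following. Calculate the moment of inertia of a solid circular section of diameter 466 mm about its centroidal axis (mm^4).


r = d / 2 = 466 / 2 = 233.0 mm
I = pi * r^4 / 4 = pi * 233.0^4 / 4
= 2314800489.18 mm^4

2314800489.18 mm^4


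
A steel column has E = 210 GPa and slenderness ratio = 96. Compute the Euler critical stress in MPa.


sigma_cr = pi^2 * E / lambda^2
= 9.8696 * 210000.0 / 96^2
= 9.8696 * 210000.0 / 9216
= 224.8933 MPa

224.8933 MPa


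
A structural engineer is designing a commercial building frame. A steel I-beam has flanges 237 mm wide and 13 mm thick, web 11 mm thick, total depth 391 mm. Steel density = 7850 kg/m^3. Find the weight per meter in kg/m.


A_flanges = 2 * 237 * 13 = 6162 mm^2
A_web = (391 - 2 * 13) * 11 = 4015 mm^2
A_total = 6162 + 4015 = 10177 mm^2 = 0.010177 m^2
Weight = rho * A = 7850 * 0.010177 = 79.8894 kg/m

79.8894 kg/m


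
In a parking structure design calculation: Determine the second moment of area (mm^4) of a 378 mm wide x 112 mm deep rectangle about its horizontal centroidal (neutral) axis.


I = b * h^3 / 12
= 378 * 112^3 / 12
= 378 * 1404928 / 12
= 44255232.0 mm^4

44255232.0 mm^4


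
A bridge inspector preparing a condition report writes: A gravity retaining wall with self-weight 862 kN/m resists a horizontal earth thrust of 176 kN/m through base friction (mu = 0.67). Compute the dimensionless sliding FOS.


Resisting force = mu * W = 0.67 * 862 = 577.54 kN/m
FOS = Resisting / Driving = 577.54 / 176
= 3.2815 (dimensionless)

3.2815 (dimensionless)


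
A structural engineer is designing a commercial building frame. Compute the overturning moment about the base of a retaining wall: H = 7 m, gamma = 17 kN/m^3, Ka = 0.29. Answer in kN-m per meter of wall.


Pa = 0.5 * Ka * gamma * H^2
= 0.5 * 0.29 * 17 * 7^2
= 120.785 kN/m
Arm = H / 3 = 7 / 3 = 2.3333 m
Mo = Pa * arm = Pa * H / 3 = 120.785 * 7 / 3 = 281.8317 kN-m/m

281.8317 kN-m/m


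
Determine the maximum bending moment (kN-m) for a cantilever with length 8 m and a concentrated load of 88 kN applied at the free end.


For a cantilever with a point load at the free end:
M_max = P * L = 88 * 8 = 704 kN-m

704 kN-m


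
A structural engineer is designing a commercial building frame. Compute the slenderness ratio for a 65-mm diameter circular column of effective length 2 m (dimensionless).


Radius of gyration r = d / 4 = 65 / 4 = 16.25 mm
L_eff = 2000.0 mm
Slenderness ratio = L / r = 2000.0 / 16.25 = 123.08 (dimensionless)

123.08 (dimensionless)


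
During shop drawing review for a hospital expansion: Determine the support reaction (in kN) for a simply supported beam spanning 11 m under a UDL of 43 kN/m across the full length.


Total load = w * L = 43 * 11 = 473 kN
By symmetry, each reaction R = total / 2 = 473 / 2 = 236.5 kN

236.5 kN


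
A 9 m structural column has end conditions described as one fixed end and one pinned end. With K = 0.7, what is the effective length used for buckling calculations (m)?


L_eff = K * L
= 0.7 * 9
= 6.3 m

6.3 m


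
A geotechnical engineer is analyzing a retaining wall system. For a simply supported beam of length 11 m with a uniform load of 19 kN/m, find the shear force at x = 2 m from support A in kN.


R_A = w * L / 2 = 19 * 11 / 2 = 104.5 kN
V(x) = R_A - w * x = 104.5 - 19 * 2
= 66.5 kN

66.5 kN


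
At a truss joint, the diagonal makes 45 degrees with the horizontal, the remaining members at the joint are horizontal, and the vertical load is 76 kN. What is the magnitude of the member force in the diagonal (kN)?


At the joint, only the diagonal has a vertical component, so vertical equilibrium gives:
F * sin(45) = 76
F = 76 / sin(45)
= 76 / 0.707107
= 107.48 kN

107.48 kN


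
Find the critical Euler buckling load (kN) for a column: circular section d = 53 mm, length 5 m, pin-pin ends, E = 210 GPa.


I = pi * d^4 / 64 = 387323.08 mm^4
L = 5000.0 mm
P_cr = pi^2 * E * I / L^2
= 9.8696 * 210000.0 * 387323.08 / 5000.0^2
= 32110.89 N = 32.1109 kN

32.1109 kN


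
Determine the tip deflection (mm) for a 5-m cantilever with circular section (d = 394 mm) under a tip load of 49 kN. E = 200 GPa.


I = pi * d^4 / 64 = pi * 394^4 / 64 = 1182918396.8 mm^4
L = 5000.0 mm, P = 49000.0 N, E = 200000.0 MPa
delta = P * L^3 / (3 * E * I)
= 49000.0 * 5000.0^3 / (3 * 200000.0 * 1182918396.8)
= 8.6298 mm

8.6298 mm


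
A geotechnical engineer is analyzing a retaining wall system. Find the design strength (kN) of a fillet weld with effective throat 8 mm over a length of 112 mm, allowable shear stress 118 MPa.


Strength = throat * length * allowable stress
= 8 * 112 * 118 N
= 105728 N
= 105.73 kN

105.73 kN


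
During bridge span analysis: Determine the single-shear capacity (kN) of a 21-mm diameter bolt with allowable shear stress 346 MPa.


A = pi * d^2 / 4 = pi * 21^2 / 4 = 346.3606 mm^2
V = f_v * A / 1000 = 346 * 346.3606 / 1000
= 119.8408 kN

119.8408 kN


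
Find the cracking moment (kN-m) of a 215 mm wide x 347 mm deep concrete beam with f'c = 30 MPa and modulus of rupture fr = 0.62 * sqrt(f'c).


fr = 0.62 * sqrt(30) = 0.62 * 5.4772 = 3.3959 MPa
I = 215 * 347^3 / 12 = 748592787.08 mm^4
y_t = 173.5 mm
M_cr = fr * I / y_t = 3.3959 * 748592787.08 / 173.5 N-mm
= 14.6521 kN-m

14.6521 kN-m


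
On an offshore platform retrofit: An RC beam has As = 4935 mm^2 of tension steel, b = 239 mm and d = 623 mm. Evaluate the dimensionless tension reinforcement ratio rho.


rho = As / (b * d)
= 4935 / (239 * 623)
= 4935 / 148897
= 0.033144 (dimensionless)

0.033144 (dimensionless)


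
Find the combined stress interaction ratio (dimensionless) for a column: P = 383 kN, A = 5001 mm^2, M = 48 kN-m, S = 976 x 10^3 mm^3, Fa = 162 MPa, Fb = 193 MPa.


f_a = P / A = 383000.0 / 5001 = 76.5847 MPa
f_b = M / S = 48000000.0 / 976000.0 = 49.1803 MPa
Ratio = f_a / Fa + f_b / Fb
= 76.5847 / 162 + 49.1803 / 193
= 0.7276 (dimensionless)

0.7276 (dimensionless)


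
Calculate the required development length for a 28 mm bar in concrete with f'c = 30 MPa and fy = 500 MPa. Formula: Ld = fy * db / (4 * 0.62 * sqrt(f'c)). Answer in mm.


Ld = (fy * db) / (4 * 0.62 * sqrt(f'c))
= (500 * 28) / (4 * 0.62 * sqrt(30))
= 14000 / 13.5835
= 1030.66 mm

1030.66 mm


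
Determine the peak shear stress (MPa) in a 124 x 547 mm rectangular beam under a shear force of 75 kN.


A = b * h = 124 * 547 = 67828 mm^2
V = 75 kN = 75000.0 N
tau_max = 1.5 * V / A = 1.5 * 75000.0 / 67828
= 1.6586 MPa

1.6586 MPa


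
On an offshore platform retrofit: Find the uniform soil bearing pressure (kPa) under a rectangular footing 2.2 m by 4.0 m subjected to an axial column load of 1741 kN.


A = 2.2 * 4.0 = 8.8 m^2
q = P / A = 1741 / 8.8
= 197.8409 kPa

197.8409 kPa


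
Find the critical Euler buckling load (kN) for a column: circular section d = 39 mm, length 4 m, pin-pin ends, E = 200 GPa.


I = pi * d^4 / 64 = 113560.77 mm^4
L = 4000.0 mm
P_cr = pi^2 * E * I / L^2
= 9.8696 * 200000.0 * 113560.77 / 4000.0^2
= 14010.0 N = 14.01 kN

14.01 kN


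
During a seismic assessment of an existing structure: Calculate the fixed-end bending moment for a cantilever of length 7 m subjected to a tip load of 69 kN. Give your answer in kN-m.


For a cantilever with a point load at the free end:
M_max = P * L = 69 * 7 = 483 kN-m

483 kN-m


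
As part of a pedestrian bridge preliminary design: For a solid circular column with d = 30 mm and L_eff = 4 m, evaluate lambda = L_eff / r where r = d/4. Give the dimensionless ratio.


Radius of gyration r = d / 4 = 30 / 4 = 7.5 mm
L_eff = 4000.0 mm
Slenderness ratio = L / r = 4000.0 / 7.5 = 533.33 (dimensionless)

533.33 (dimensionless)


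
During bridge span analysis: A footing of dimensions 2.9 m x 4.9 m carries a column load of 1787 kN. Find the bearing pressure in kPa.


A = 2.9 * 4.9 = 14.21 m^2
q = P / A = 1787 / 14.21
= 125.7565 kPa

125.7565 kPa


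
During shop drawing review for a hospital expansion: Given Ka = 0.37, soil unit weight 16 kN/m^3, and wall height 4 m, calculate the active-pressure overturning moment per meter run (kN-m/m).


Pa = 0.5 * Ka * gamma * H^2
= 0.5 * 0.37 * 16 * 4^2
= 47.36 kN/m
Arm = H / 3 = 4 / 3 = 1.3333 m
Mo = Pa * arm = Pa * H / 3 = 47.36 * 4 / 3 = 63.1467 kN-m/m

63.1467 kN-m/m


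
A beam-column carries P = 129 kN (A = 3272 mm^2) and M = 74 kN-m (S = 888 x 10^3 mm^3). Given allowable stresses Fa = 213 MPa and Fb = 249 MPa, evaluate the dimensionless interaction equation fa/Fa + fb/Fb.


f_a = P / A = 129000.0 / 3272 = 39.4254 MPa
f_b = M / S = 74000000.0 / 888000.0 = 83.3333 MPa
Ratio = f_a / Fa + f_b / Fb
= 39.4254 / 213 + 83.3333 / 249
= 0.5198 (dimensionless)

0.5198 (dimensionless)


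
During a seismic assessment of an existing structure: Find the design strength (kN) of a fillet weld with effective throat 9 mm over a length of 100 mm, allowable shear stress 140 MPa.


Strength = throat * length * allowable stress
= 9 * 100 * 140 N
= 126000 N
= 126.0 kN

126.0 kN


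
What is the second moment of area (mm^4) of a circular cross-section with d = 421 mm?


r = d / 2 = 421 / 2 = 210.5 mm
I = pi * r^4 / 4 = pi * 210.5^4 / 4
= 1542049383.54 mm^4

1542049383.54 mm^4


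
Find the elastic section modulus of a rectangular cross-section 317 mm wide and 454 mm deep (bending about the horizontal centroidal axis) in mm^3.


S = b * h^2 / 6
= 317 * 454^2 / 6
= 317 * 206116 / 6
= 10889795.33 mm^3

10889795.33 mm^3


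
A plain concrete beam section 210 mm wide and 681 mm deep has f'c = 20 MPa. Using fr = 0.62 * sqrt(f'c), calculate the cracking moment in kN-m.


fr = 0.62 * sqrt(20) = 0.62 * 4.4721 = 2.7727 MPa
I = 210 * 681^3 / 12 = 5526871717.5 mm^4
y_t = 340.5 mm
M_cr = fr * I / y_t = 2.7727 * 5526871717.5 / 340.5 N-mm
= 45.0058 kN-m

45.0058 kN-m


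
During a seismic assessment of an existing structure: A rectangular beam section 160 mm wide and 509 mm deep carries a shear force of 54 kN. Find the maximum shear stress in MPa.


A = b * h = 160 * 509 = 81440 mm^2
V = 54 kN = 54000.0 N
tau_max = 1.5 * V / A = 1.5 * 54000.0 / 81440
= 0.9946 MPa

0.9946 MPa


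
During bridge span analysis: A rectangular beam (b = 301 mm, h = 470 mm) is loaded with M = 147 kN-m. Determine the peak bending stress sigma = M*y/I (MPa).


I = b * h^3 / 12 = 301 * 470^3 / 12 = 2604226916.67 mm^4
y = h / 2 = 470 / 2 = 235.0 mm
M = 147 kN-m = 147000000.0 N-mm
sigma = M * y / I = 147000000.0 * 235.0 / 2604226916.67
= 13.26 MPa

13.26 MPa


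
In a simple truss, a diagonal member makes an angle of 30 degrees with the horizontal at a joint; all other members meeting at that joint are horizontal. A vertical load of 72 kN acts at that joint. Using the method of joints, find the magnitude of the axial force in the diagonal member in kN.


At the joint, only the diagonal has a vertical component, so vertical equilibrium gives:
F * sin(30) = 72
F = 72 / sin(30)
= 72 / 0.5
= 144.0 kN

144.0 kN


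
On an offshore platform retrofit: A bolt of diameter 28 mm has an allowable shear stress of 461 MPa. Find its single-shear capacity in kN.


A = pi * d^2 / 4 = pi * 28^2 / 4 = 615.7522 mm^2
V = f_v * A / 1000 = 461 * 615.7522 / 1000
= 283.8617 kN

283.8617 kN


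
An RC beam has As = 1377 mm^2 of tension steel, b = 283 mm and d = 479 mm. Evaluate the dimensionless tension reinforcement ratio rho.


rho = As / (b * d)
= 1377 / (283 * 479)
= 1377 / 135557
= 0.010158 (dimensionless)

0.010158 (dimensionless)


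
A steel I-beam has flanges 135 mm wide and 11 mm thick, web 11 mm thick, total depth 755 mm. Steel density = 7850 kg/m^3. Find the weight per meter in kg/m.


A_flanges = 2 * 135 * 11 = 2970 mm^2
A_web = (755 - 2 * 11) * 11 = 8063 mm^2
A_total = 2970 + 8063 = 11033 mm^2 = 0.011033 m^2
Weight = rho * A = 7850 * 0.011033 = 86.609 kg/m

86.609 kg/m


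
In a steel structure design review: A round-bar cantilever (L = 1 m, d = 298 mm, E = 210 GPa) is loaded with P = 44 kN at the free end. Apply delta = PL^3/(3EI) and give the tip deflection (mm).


I = pi * d^4 / 64 = pi * 298^4 / 64 = 387110503.31 mm^4
L = 1000.0 mm, P = 44000.0 N, E = 210000.0 MPa
delta = P * L^3 / (3 * E * I)
= 44000.0 * 1000.0^3 / (3 * 210000.0 * 387110503.31)
= 0.1804 mm

0.1804 mm
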